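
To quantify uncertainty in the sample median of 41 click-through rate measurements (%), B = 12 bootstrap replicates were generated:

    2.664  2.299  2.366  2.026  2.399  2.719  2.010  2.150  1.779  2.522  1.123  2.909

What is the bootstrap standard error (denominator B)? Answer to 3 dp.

SE* = 0.461

Bootstrap SE is the standard deviation of the 12 replicate medians.
Mean of replicates: (2.664 + 2.299 + 2.366 + 2.026 + 2.399 + 2.719 + 2.010 + 2.150 + 1.779 + 2.522 + 1.123 + 2.909) / 12 = 26.9660 / 12 = 2.2472
Sum of squared deviations: (+0.4168)² + (+0.0518)² + (+0.1188)² + (−0.2212)² + (+0.1518)² + (+0.4718)² + (−0.2372)² + (−0.0972)² + (−0.4682)² + (+0.2748)² + (−1.1242)² + (+0.6618)² = 2.5473
Variance = 2.5473 / 12 = 0.2123
SE* = √0.2123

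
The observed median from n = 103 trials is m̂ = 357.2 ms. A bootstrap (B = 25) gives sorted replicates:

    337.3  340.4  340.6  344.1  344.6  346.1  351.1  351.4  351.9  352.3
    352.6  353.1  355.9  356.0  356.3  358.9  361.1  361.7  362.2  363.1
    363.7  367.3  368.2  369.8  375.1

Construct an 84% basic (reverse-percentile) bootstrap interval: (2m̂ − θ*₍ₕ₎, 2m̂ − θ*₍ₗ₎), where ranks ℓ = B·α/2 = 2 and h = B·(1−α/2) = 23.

Percentile endpoints at ranks 2 and 23: θ*₍2₎ = 340.4, θ*₍23₎ = 368.2.
Basic interval reflects these around m̂:
  lower = 2 × 357.2 − 368.2 = 346.2
  upper = 2 × 357.2 − 340.4 = 374.0

(346.2, 374.0)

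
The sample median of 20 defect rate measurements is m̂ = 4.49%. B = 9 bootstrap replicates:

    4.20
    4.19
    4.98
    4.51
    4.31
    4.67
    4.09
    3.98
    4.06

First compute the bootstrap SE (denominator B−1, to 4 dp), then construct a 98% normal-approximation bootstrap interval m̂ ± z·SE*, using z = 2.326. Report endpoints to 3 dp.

(3.727, 5.253)

Mean of replicates = 4.3322; sum of squared deviations = 0.8604; SE* = √(0.8604/8) = 0.3279
Margin = 2.326 × 0.3279 = 0.7627
Interval: 4.49 ± 0.7627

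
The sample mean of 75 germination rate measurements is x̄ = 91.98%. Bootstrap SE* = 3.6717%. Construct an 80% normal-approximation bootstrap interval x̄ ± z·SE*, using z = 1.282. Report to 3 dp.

(87.273, 96.687)

Margin = 1.282 × 3.6717 = 4.7071
Interval: 91.98 ± 4.7071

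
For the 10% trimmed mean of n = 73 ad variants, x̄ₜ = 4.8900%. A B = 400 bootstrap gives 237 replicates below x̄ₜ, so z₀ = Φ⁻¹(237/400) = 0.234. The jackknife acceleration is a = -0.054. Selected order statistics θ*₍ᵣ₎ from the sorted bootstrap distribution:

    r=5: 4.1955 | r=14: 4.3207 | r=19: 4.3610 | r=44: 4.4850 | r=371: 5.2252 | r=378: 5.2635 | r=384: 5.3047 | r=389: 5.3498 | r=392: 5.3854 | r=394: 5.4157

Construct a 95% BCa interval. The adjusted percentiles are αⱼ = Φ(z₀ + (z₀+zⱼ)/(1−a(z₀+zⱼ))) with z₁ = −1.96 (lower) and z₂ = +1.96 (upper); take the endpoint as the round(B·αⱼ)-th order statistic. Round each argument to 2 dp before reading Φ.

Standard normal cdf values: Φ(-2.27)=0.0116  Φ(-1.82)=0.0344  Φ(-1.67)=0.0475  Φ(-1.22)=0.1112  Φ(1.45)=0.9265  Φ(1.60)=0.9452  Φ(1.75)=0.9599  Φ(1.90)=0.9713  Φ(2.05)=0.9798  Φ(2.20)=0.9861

Lower: z₀ + z₁ = 0.234 + (-1.960) = -1.726; 1 − a(z₀+z₁) = 1 − (-0.054)(-1.726) = 0.9068; argument = 0.234 + (-1.726)/0.9068 = -1.6694 → -1.67.
α₁ = Φ(-1.67) = 0.0475; rank = round(400 × 0.0475) = 19; θ*₍19₎ = 4.3610.
Upper: z₀ + z₂ = 2.194; 1 − a(z₀+z₂) = 1.1185; argument = 2.1956 → 2.20; α₂ = 0.9861; rank = 394; θ*₍394₎ = 5.4157.

(4.3610, 5.4157)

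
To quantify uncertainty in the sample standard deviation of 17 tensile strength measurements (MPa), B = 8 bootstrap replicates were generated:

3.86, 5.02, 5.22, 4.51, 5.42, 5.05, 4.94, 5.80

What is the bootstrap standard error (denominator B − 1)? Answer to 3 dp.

Bootstrap SE is the standard deviation of the 8 replicate standard deviations.
Mean of replicates: (3.86 + 5.02 + 5.22 + 4.51 + 5.42 + 5.05 + 4.94 + 5.80) / 8 = 39.8200 / 8 = 4.9775
Sum of squared deviations: (−1.1175)² + (+0.0425)² + (+0.2425)² + (−0.4675)² + (+0.4425)² + (+0.0725)² + (−0.0375)² + (+0.8225)² = 2.4069
Variance = 2.4069 / 7 = 0.3438
SE* = √0.3438

SE* = 0.586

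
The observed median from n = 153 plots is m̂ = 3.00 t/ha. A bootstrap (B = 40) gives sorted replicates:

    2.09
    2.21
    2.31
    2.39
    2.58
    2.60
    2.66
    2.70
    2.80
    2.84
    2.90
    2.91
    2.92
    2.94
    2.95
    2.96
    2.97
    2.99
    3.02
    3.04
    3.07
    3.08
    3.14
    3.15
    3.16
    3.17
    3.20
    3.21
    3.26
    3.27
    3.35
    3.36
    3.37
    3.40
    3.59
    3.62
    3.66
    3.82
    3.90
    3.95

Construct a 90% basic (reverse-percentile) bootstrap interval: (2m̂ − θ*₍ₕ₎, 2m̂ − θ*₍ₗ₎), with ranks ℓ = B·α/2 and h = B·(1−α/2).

(2.18, 3.79)

Percentile endpoints at ranks 2 and 38: θ*₍2₎ = 2.21, θ*₍38₎ = 3.82.
Basic interval reflects these around m̂:
  lower = 2 × 3.00 − 3.82 = 2.18
  upper = 2 × 3.00 − 2.21 = 3.79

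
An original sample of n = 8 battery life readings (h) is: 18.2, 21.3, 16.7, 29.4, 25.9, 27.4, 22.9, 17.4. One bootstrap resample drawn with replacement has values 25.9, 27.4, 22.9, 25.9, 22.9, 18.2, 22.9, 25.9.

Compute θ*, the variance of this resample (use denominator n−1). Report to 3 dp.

Mean = 24.0000; sum of squared deviations = 59.6600
s² = 59.6600 / 7 = 8.5229

θ* = 8.523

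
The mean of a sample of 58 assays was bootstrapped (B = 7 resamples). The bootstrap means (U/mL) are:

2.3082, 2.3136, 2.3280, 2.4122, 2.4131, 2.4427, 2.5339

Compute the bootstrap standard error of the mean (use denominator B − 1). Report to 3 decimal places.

SE* = 0.082

Bootstrap SE is the standard deviation of the 7 replicate means.
Mean of replicates: (2.3082 + 2.3136 + 2.3280 + 2.4122 + 2.4131 + 2.4427 + 2.5339) / 7 = 16.75170 / 7 = 2.39310
Sum of squared deviations: (−0.08490)² + (−0.07950)² + (−0.06510)² + (+0.01910)² + (+0.02000)² + (+0.04960)² + (+0.14080)² = 0.04082
Variance = 0.04082 / 6 = 0.00680
SE* = √0.00680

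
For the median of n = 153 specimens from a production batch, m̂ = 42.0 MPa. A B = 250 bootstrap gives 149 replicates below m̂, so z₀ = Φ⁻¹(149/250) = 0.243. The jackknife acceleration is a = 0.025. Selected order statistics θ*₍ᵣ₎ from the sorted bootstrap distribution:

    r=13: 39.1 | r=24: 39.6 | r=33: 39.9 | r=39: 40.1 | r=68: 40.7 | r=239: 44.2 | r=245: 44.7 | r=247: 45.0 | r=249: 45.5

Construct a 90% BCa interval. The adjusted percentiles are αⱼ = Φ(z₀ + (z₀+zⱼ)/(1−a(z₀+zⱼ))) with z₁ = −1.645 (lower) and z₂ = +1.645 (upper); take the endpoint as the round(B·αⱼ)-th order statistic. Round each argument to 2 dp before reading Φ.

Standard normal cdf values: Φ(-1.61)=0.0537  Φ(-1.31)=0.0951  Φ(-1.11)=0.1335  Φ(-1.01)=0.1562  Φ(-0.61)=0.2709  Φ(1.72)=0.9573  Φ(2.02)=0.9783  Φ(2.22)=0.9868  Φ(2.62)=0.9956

(39.9, 45.0)

Lower: z₀ + z₁ = 0.243 + (-1.645) = -1.402; 1 − a(z₀+z₁) = 1 − (0.025)(-1.402) = 1.0351; argument = 0.243 + (-1.402)/1.0351 = -1.1115 → -1.11.
α₁ = Φ(-1.11) = 0.1335; rank = round(250 × 0.1335) = 33; θ*₍33₎ = 39.9.
Upper: z₀ + z₂ = 1.888; 1 − a(z₀+z₂) = 0.9528; argument = 2.2245 → 2.22; α₂ = 0.9868; rank = 247; θ*₍247₎ = 45.0.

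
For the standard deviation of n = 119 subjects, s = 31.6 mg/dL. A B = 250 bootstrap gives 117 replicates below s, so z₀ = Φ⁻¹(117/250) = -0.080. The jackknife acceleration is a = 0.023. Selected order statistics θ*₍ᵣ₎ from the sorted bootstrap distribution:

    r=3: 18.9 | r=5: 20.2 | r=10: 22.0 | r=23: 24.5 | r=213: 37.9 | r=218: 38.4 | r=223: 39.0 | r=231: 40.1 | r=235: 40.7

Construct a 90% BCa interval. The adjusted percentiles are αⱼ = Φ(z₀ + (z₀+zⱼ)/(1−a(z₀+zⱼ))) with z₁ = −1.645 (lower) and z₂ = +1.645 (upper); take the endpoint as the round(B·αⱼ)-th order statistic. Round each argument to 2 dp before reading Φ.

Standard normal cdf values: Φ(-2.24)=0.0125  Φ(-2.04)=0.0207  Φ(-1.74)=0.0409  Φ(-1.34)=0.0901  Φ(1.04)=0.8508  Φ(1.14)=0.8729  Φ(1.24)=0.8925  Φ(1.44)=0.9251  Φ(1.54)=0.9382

Lower: z₀ + z₁ = -0.080 + (-1.645) = -1.725; 1 − a(z₀+z₁) = 1 − (0.023)(-1.725) = 1.0397; argument = -0.080 + (-1.725)/1.0397 = -1.7392 → -1.74.
α₁ = Φ(-1.74) = 0.0409; rank = round(250 × 0.0409) = 10; θ*₍10₎ = 22.0.
Upper: z₀ + z₂ = 1.565; 1 − a(z₀+z₂) = 0.9640; argument = 1.5434 → 1.54; α₂ = 0.9382; rank = 235; θ*₍235₎ = 40.7.

(22.0, 40.7)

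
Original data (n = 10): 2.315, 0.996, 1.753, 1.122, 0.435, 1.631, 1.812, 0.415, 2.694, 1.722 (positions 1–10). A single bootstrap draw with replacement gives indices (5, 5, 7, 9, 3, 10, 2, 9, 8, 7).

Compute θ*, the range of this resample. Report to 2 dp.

θ* = 2.28

Resample values: 0.435, 0.435, 1.812, 2.694, 1.753, 1.722, 0.996, 2.694, 0.415, 1.812.
Range = 2.694 − 0.415 = 2.28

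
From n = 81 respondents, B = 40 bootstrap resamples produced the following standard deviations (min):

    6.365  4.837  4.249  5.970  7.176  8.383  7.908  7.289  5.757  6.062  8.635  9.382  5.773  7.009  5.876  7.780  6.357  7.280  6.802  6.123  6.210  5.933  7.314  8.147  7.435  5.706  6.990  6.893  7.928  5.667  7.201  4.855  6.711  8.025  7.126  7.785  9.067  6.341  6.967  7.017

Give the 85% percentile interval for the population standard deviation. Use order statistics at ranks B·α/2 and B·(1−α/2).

Sorted replicates: 4.249, 4.837, 4.855, 5.667, 5.706, 5.757, 5.773, 5.876, 5.933, 5.970, 6.062, 6.123, 6.210, 6.341, 6.357, 6.365, 6.711, 6.802, 6.893, 6.967, 6.990, 7.009, 7.017, 7.126, 7.176, 7.201, 7.280, 7.289, 7.314, 7.435, 7.780, 7.785, 7.908, 7.928, 8.025, 8.147, 8.383, 8.635, 9.067, 9.382
α = 0.15; lower rank = 40 × 0.075 = 3; upper rank = 40 × 0.925 = 37.
The 3rd smallest replicate is 4.855; the 37th is 8.383.

(4.855, 8.383)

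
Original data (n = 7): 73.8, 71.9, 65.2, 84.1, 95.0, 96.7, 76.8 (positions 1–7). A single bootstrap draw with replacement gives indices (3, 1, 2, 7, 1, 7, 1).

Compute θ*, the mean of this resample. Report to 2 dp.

θ* = 73.16

Resample values: 65.2, 73.8, 71.9, 76.8, 73.8, 76.8, 73.8.
Mean = (65.2 + 73.8 + 71.9 + 76.8 + 73.8 + 76.8 + 73.8) / 7 = 512.10 / 7 = 73.16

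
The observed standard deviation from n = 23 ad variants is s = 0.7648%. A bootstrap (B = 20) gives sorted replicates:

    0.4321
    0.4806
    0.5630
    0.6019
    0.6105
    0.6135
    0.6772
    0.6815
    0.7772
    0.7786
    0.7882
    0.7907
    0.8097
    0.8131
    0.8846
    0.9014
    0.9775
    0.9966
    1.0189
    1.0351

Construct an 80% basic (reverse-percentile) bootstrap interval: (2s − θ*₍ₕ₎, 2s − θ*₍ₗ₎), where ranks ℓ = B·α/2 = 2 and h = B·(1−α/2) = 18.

(0.5330, 1.0490)

Percentile endpoints at ranks 2 and 18: θ*₍2₎ = 0.4806, θ*₍18₎ = 0.9966.
Basic interval reflects these around s:
  lower = 2 × 0.7648 − 0.9966 = 0.5330
  upper = 2 × 0.7648 − 0.4806 = 1.0490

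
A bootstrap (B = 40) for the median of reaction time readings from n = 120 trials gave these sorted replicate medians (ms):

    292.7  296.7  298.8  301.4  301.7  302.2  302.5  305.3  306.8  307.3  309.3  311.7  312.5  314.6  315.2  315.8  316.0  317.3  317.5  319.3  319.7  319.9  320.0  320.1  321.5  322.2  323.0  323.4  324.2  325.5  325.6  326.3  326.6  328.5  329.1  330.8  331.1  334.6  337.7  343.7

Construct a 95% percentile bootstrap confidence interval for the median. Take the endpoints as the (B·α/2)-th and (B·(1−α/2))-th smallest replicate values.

(292.7, 337.7)

α = 0.05; lower rank = 40 × 0.025 = 1; upper rank = 40 × 0.975 = 39.
The 1st smallest replicate is 292.7; the 39th is 337.7.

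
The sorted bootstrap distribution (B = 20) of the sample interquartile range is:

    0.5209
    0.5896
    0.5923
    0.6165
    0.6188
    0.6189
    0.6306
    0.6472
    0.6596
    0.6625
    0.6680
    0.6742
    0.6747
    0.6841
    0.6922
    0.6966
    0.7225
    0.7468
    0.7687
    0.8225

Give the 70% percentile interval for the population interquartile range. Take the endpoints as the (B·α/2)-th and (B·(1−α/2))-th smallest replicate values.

α = 0.30; lower rank = 20 × 0.150 = 3; upper rank = 20 × 0.850 = 17.
The 3rd smallest replicate is 0.5923; the 17th is 0.7225.

(0.5923, 0.7225)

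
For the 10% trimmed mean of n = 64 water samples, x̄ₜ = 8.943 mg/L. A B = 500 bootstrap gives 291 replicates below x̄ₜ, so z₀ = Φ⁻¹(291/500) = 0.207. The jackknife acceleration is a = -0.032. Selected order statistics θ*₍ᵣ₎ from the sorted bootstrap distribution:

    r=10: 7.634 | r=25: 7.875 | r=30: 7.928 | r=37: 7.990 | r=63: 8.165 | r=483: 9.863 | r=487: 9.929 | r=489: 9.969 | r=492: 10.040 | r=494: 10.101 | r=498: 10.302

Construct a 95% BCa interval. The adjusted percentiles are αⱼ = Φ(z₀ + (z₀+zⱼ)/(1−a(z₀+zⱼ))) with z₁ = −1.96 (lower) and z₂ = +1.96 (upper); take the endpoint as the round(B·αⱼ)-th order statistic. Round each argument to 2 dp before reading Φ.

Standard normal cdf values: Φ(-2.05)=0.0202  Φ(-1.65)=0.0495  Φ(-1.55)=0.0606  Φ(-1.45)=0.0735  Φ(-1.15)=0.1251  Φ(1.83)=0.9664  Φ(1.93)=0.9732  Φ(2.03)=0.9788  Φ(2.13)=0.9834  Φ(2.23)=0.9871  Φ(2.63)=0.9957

(7.875, 10.101)

Lower: z₀ + z₁ = 0.207 + (-1.960) = -1.753; 1 − a(z₀+z₁) = 1 − (-0.032)(-1.753) = 0.9439; argument = 0.207 + (-1.753)/0.9439 = -1.6502 → -1.65.
α₁ = Φ(-1.65) = 0.0495; rank = round(500 × 0.0495) = 25; θ*₍25₎ = 7.875.
Upper: z₀ + z₂ = 2.167; 1 − a(z₀+z₂) = 1.0693; argument = 2.2335 → 2.23; α₂ = 0.9871; rank = 494; θ*₍494₎ = 10.101.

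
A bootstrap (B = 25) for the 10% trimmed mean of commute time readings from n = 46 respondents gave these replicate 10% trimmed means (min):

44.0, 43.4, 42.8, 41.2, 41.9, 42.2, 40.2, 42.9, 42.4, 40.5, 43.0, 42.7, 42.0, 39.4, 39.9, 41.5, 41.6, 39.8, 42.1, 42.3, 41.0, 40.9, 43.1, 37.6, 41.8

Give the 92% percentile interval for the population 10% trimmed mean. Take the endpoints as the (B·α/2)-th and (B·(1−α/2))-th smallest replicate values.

(37.6, 43.4)

Sorted replicates: 37.6, 39.4, 39.8, 39.9, 40.2, 40.5, 40.9, 41.0, 41.2, 41.5, 41.6, 41.8, 41.9, 42.0, 42.1, 42.2, 42.3, 42.4, 42.7, 42.8, 42.9, 43.0, 43.1, 43.4, 44.0
α = 0.08; lower rank = 25 × 0.040 = 1; upper rank = 25 × 0.960 = 24.
The 1st smallest replicate is 37.6; the 24th is 43.4.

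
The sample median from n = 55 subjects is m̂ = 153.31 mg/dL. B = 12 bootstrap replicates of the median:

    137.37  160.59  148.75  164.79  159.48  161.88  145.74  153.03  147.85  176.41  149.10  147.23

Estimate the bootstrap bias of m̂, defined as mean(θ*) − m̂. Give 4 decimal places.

bias = +1.0417

mean(θ*) = (137.37 + 160.59 + 148.75 + 164.79 + 159.48 + 161.88 + 145.74 + 153.03 + 147.85 + 176.41 + 149.10 + 147.23) / 12 = 154.35167
bias = 154.35167 − 153.31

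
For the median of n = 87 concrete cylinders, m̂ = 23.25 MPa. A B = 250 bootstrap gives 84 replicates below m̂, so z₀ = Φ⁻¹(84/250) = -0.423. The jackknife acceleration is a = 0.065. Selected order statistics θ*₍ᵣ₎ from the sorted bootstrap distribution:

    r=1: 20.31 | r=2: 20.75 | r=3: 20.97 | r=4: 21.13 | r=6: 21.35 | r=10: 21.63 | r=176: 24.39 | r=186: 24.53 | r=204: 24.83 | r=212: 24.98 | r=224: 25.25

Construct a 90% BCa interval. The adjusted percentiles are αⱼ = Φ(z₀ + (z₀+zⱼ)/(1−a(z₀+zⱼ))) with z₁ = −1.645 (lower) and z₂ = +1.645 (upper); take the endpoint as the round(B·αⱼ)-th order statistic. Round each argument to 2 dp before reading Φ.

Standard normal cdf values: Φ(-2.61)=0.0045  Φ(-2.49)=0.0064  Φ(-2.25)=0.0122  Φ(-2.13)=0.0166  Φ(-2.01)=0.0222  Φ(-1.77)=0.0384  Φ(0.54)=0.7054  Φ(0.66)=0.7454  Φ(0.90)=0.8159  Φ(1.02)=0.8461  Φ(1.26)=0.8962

Lower: z₀ + z₁ = -0.423 + (-1.645) = -2.068; 1 − a(z₀+z₁) = 1 − (0.065)(-2.068) = 1.1344; argument = -0.423 + (-2.068)/1.1344 = -2.2460 → -2.25.
α₁ = Φ(-2.25) = 0.0122; rank = round(250 × 0.0122) = 3; θ*₍3₎ = 20.97.
Upper: z₀ + z₂ = 1.222; 1 − a(z₀+z₂) = 0.9206; argument = 0.9044 → 0.90; α₂ = 0.8159; rank = 204; θ*₍204₎ = 24.83.

(20.97, 24.83)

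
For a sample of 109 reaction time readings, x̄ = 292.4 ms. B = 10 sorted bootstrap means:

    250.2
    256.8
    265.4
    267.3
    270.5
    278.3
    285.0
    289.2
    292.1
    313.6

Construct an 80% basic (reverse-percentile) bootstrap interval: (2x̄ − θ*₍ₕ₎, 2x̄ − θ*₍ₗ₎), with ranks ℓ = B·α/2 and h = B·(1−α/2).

(292.7, 334.6)

Percentile endpoints at ranks 1 and 9: θ*₍1₎ = 250.2, θ*₍9₎ = 292.1.
Basic interval reflects these around x̄:
  lower = 2 × 292.4 − 292.1 = 292.7
  upper = 2 × 292.4 − 250.2 = 334.6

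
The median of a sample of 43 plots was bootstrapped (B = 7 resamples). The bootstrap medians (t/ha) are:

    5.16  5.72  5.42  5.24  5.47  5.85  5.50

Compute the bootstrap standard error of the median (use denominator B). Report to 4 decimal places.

SE* = 0.2263

Bootstrap SE is the standard deviation of the 7 replicate medians.
Mean of replicates: (5.16 + 5.72 + 5.42 + 5.24 + 5.47 + 5.85 + 5.50) / 7 = 38.36000 / 7 = 5.48000
Sum of squared deviations: (−0.32000)² + (+0.24000)² + (−0.06000)² + (−0.24000)² + (−0.01000)² + (+0.37000)² + (+0.02000)² = 0.35860
Variance = 0.35860 / 7 = 0.05123
SE* = √0.05123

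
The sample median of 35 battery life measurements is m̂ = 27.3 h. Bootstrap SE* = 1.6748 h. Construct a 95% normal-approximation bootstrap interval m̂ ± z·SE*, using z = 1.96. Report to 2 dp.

Margin = 1.96 × 1.6748 = 3.283
Interval: 27.3 ± 3.283

(24.02, 30.58)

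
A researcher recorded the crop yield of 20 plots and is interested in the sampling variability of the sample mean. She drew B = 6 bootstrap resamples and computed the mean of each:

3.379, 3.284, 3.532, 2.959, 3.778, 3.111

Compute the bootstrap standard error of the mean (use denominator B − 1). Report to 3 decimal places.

Bootstrap SE is the standard deviation of the 6 replicate means.
Mean of replicates: (3.379 + 3.284 + 3.532 + 2.959 + 3.778 + 3.111) / 6 = 20.0430 / 6 = 3.3405
Sum of squared deviations: (+0.0385)² + (−0.0565)² + (+0.1915)² + (−0.3815)² + (+0.4375)² + (−0.2295)² = 0.4310
Variance = 0.4310 / 5 = 0.0862
SE* = √0.0862

SE* = 0.294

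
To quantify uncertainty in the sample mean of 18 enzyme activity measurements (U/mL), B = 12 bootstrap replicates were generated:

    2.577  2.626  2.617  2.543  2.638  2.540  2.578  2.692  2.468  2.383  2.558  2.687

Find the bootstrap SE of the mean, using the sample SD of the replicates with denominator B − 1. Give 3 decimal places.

SE* = 0.088

Bootstrap SE is the standard deviation of the 12 replicate means.
Mean of replicates: (2.577 + 2.626 + 2.617 + 2.543 + 2.638 + 2.540 + 2.578 + 2.692 + 2.468 + 2.383 + 2.558 + 2.687) / 12 = 30.9070 / 12 = 2.5756
Sum of squared deviations: (+0.0014)² + (+0.0504)² + (+0.0414)² + (−0.0326)² + (+0.0624)² + (−0.0356)² + (+0.0024)² + (+0.1164)² + (−0.1076)² + (−0.1926)² + (−0.0176)² + (+0.1114)² = 0.0854
Variance = 0.0854 / 11 = 0.0078
SE* = √0.0078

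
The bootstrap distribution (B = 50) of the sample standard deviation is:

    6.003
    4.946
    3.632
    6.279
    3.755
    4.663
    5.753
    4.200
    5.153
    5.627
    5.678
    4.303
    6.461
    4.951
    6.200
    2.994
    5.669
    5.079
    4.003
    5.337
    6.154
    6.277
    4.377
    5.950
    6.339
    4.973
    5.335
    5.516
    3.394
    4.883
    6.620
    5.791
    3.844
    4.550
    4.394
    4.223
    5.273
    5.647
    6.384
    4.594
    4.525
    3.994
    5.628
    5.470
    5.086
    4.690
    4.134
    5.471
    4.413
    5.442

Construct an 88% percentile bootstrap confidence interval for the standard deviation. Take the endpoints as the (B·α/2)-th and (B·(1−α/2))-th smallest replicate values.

Sorted replicates: 2.994, 3.394, 3.632, 3.755, 3.844, 3.994, 4.003, 4.134, 4.200, 4.223, 4.303, 4.377, 4.394, 4.413, 4.525, 4.550, 4.594, 4.663, 4.690, 4.883, 4.946, 4.951, 4.973, 5.079, 5.086, 5.153, 5.273, 5.335, 5.337, 5.442, 5.470, 5.471, 5.516, 5.627, 5.628, 5.647, 5.669, 5.678, 5.753, 5.791, 5.950, 6.003, 6.154, 6.200, 6.277, 6.279, 6.339, 6.384, 6.461, 6.620
α = 0.12; lower rank = 50 × 0.060 = 3; upper rank = 50 × 0.940 = 47.
The 3rd smallest replicate is 3.632; the 47th is 6.339.

(3.632, 6.339)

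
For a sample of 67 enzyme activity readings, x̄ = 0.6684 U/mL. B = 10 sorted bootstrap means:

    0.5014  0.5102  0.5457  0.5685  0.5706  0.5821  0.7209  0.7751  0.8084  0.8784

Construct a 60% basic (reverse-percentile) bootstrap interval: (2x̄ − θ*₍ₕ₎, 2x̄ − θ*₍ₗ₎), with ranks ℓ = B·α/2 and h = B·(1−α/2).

Percentile endpoints at ranks 2 and 8: θ*₍2₎ = 0.5102, θ*₍8₎ = 0.7751.
Basic interval reflects these around x̄:
  lower = 2 × 0.6684 − 0.7751 = 0.5617
  upper = 2 × 0.6684 − 0.5102 = 0.8266

(0.5617, 0.8266)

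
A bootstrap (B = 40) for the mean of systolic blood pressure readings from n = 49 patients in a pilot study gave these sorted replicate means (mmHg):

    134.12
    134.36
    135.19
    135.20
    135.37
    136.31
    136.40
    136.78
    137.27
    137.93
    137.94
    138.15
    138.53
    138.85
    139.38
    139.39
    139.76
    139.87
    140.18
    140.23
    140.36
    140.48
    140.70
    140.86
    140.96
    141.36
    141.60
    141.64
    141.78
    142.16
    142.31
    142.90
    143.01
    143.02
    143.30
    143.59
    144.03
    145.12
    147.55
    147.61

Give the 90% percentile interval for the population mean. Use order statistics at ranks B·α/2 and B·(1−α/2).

α = 0.10; lower rank = 40 × 0.050 = 2; upper rank = 40 × 0.950 = 38.
The 2nd smallest replicate is 134.36; the 38th is 145.12.

(134.36, 145.12)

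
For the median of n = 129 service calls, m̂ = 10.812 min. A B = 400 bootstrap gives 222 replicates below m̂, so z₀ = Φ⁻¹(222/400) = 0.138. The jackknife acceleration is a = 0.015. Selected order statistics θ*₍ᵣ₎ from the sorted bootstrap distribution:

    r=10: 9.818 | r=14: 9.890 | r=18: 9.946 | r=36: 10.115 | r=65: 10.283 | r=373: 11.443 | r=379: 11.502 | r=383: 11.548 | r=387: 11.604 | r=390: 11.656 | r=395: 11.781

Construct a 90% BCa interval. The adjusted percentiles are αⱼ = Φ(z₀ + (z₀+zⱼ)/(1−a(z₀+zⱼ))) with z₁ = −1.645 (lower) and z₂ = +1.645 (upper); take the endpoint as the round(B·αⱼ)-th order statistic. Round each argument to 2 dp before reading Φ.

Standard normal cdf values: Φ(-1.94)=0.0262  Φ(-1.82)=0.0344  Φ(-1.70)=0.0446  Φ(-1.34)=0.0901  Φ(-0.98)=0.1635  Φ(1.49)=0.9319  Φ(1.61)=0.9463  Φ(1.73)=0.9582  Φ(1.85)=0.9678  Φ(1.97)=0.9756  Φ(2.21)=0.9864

(10.115, 11.656)

Lower: z₀ + z₁ = 0.138 + (-1.645) = -1.507; 1 − a(z₀+z₁) = 1 − (0.015)(-1.507) = 1.0226; argument = 0.138 + (-1.507)/1.0226 = -1.3357 → -1.34.
α₁ = Φ(-1.34) = 0.0901; rank = round(400 × 0.0901) = 36; θ*₍36₎ = 10.115.
Upper: z₀ + z₂ = 1.783; 1 − a(z₀+z₂) = 0.9733; argument = 1.9700 → 1.97; α₂ = 0.9756; rank = 390; θ*₍390₎ = 11.656.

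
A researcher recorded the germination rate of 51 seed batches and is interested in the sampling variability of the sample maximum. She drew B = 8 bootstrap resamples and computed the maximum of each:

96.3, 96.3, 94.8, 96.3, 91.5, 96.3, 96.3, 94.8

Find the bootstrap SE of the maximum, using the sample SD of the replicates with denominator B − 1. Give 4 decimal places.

Bootstrap SE is the standard deviation of the 8 replicate maximums.
Mean of replicates: (96.3 + 96.3 + 94.8 + 96.3 + 91.5 + 96.3 + 96.3 + 94.8) / 8 = 762.60000 / 8 = 95.32500
Sum of squared deviations: (+0.97500)² + (+0.97500)² + (−0.52500)² + (+0.97500)² + (−3.82500)² + (+0.97500)² + (+0.97500)² + (−0.52500)² = 19.93500
Variance = 19.93500 / 7 = 2.84786
SE* = √2.84786

SE* = 1.6876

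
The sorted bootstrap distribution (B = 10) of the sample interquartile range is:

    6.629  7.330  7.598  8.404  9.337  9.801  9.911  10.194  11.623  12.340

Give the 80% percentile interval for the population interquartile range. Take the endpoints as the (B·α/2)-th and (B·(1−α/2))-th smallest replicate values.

α = 0.20; lower rank = 10 × 0.100 = 1; upper rank = 10 × 0.900 = 9.
The 1st smallest replicate is 6.629; the 9th is 11.623.

(6.629, 11.623)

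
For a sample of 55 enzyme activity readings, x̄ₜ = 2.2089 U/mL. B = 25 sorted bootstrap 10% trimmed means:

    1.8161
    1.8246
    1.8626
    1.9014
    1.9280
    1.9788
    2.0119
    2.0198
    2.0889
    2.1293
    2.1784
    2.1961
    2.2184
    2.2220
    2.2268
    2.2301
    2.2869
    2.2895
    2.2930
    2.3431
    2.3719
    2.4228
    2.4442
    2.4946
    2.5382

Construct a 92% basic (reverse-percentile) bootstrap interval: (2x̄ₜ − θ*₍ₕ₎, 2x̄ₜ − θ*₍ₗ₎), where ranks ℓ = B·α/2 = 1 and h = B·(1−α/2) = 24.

Percentile endpoints at ranks 1 and 24: θ*₍1₎ = 1.8161, θ*₍24₎ = 2.4946.
Basic interval reflects these around x̄ₜ:
  lower = 2 × 2.2089 − 2.4946 = 1.9232
  upper = 2 × 2.2089 − 1.8161 = 2.6017

(1.9232, 2.6017)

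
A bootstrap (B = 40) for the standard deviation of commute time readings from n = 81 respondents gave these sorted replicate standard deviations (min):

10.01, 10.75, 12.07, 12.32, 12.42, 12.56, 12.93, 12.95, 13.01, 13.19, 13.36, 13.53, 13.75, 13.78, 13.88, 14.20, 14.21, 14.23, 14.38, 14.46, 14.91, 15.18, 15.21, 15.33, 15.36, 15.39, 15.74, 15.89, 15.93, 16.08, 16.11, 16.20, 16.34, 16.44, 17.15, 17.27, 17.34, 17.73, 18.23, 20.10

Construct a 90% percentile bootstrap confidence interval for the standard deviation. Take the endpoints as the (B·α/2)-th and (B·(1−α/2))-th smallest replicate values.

(10.75, 17.73)

α = 0.10; lower rank = 40 × 0.050 = 2; upper rank = 40 × 0.950 = 38.
The 2nd smallest replicate is 10.75; the 38th is 17.73.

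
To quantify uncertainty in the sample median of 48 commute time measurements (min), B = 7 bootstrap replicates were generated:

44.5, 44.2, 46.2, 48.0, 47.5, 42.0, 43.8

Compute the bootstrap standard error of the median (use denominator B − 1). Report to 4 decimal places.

SE* = 2.1531

Bootstrap SE is the standard deviation of the 7 replicate medians.
Mean of replicates: (44.5 + 44.2 + 46.2 + 48.0 + 47.5 + 42.0 + 43.8) / 7 = 316.20000 / 7 = 45.17143
Sum of squared deviations: (−0.67143)² + (−0.97143)² + (+1.02857)² + (+2.82857)² + (+2.32857)² + (−3.17143)² + (−1.37143)² = 27.81429
Variance = 27.81429 / 6 = 4.63571
SE* = √4.63571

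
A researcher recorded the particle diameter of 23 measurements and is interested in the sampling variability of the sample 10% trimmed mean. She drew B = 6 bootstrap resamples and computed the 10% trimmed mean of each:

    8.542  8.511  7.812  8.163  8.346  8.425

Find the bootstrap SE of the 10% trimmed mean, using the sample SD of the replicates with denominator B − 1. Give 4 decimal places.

SE* = 0.2749

Bootstrap SE is the standard deviation of the 6 replicate 10% trimmed means.
Mean of replicates: (8.542 + 8.511 + 7.812 + 8.163 + 8.346 + 8.425) / 6 = 49.79900 / 6 = 8.29983
Sum of squared deviations: (+0.24217)² + (+0.21117)² + (−0.48783)² + (−0.13683)² + (+0.04617)² + (+0.12517)² = 0.37774
Variance = 0.37774 / 5 = 0.07555
SE* = √0.07555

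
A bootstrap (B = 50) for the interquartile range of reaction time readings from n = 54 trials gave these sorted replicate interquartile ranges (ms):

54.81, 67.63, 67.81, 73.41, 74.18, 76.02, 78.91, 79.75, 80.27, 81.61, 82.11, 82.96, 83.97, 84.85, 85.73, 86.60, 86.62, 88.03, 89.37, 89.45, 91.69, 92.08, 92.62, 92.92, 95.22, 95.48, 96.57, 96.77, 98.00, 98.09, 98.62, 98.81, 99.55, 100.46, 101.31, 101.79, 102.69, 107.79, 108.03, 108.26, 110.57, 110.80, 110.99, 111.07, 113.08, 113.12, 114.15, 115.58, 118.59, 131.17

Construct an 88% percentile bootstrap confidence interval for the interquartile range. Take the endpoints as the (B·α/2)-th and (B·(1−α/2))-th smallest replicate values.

(67.81, 114.15)

α = 0.12; lower rank = 50 × 0.060 = 3; upper rank = 50 × 0.940 = 47.
The 3rd smallest replicate is 67.81; the 47th is 114.15.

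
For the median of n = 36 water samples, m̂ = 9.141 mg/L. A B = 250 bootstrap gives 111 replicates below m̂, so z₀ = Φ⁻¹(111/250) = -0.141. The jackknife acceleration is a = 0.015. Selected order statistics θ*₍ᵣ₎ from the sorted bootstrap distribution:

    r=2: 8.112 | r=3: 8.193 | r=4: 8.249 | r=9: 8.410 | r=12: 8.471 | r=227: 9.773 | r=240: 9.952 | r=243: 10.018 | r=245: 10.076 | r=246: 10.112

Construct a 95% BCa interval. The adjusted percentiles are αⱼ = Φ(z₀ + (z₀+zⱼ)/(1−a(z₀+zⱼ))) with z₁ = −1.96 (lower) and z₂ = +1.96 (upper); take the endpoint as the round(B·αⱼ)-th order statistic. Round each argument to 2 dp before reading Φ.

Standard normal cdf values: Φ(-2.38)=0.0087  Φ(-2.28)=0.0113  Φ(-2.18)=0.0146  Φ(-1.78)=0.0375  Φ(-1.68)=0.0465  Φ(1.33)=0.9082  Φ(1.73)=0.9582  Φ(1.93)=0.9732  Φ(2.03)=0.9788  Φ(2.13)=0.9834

(8.249, 9.952)

Lower: z₀ + z₁ = -0.141 + (-1.960) = -2.101; 1 − a(z₀+z₁) = 1 − (0.015)(-2.101) = 1.0315; argument = -0.141 + (-2.101)/1.0315 = -2.1778 → -2.18.
α₁ = Φ(-2.18) = 0.0146; rank = round(250 × 0.0146) = 4; θ*₍4₎ = 8.249.
Upper: z₀ + z₂ = 1.819; 1 − a(z₀+z₂) = 0.9727; argument = 1.7290 → 1.73; α₂ = 0.9582; rank = 240; θ*₍240₎ = 9.952.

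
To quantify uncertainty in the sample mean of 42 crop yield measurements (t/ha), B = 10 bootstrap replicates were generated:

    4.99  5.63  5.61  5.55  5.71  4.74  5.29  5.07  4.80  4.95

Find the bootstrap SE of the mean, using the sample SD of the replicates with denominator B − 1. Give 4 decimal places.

Bootstrap SE is the standard deviation of the 10 replicate means.
Mean of replicates: (4.99 + 5.63 + 5.61 + 5.55 + 5.71 + 4.74 + 5.29 + 5.07 + 4.80 + 4.95) / 10 = 52.34000 / 10 = 5.23400
Sum of squared deviations: (−0.24400)² + (+0.39600)² + (+0.37600)² + (+0.31600)² + (+0.47600)² + (−0.49400)² + (+0.05600)² + (−0.16400)² + (−0.43400)² + (−0.28400)² = 1.22724
Variance = 1.22724 / 9 = 0.13636
SE* = √0.13636

SE* = 0.3693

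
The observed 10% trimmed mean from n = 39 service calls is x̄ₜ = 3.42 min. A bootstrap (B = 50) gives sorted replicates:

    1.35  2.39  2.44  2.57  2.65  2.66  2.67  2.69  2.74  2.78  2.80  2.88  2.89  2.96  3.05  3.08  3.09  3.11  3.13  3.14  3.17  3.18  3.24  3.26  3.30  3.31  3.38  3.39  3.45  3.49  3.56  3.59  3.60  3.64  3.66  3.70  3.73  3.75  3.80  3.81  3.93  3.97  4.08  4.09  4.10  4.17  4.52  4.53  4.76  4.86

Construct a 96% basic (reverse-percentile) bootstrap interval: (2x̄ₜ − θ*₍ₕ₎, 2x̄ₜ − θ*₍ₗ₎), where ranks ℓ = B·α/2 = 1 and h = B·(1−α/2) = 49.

Percentile endpoints at ranks 1 and 49: θ*₍1₎ = 1.35, θ*₍49₎ = 4.76.
Basic interval reflects these around x̄ₜ:
  lower = 2 × 3.42 − 4.76 = 2.08
  upper = 2 × 3.42 − 1.35 = 5.49

(2.08, 5.49)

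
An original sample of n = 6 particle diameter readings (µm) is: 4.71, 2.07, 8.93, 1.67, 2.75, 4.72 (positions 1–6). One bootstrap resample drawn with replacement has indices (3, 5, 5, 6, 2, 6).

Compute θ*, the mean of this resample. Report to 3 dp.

Resample values: 8.93, 2.75, 2.75, 4.72, 2.07, 4.72.
Mean = (8.93 + 2.75 + 2.75 + 4.72 + 2.07 + 4.72) / 6 = 25.940 / 6 = 4.323

θ* = 4.323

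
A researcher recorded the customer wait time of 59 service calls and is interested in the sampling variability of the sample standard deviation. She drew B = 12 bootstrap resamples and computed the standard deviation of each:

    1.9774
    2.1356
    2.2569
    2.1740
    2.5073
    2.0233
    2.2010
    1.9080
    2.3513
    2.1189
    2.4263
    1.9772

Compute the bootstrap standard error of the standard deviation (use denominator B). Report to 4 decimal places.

SE* = 0.1801

Bootstrap SE is the standard deviation of the 12 replicate standard deviations.
Mean of replicates: (1.9774 + 2.1356 + 2.2569 + 2.1740 + 2.5073 + 2.0233 + 2.2010 + 1.9080 + 2.3513 + 2.1189 + 2.4263 + 1.9772) / 12 = 26.05720 / 12 = 2.17143
Sum of squared deviations: (−0.19403)² + (−0.03583)² + (+0.08547)² + (+0.00257)² + (+0.33587)² + (−0.14813)² + (+0.02957)² + (−0.26343)² + (+0.17987)² + (−0.05253)² + (+0.25487)² + (−0.19423)² = 0.38906
Variance = 0.38906 / 12 = 0.03242
SE* = √0.03242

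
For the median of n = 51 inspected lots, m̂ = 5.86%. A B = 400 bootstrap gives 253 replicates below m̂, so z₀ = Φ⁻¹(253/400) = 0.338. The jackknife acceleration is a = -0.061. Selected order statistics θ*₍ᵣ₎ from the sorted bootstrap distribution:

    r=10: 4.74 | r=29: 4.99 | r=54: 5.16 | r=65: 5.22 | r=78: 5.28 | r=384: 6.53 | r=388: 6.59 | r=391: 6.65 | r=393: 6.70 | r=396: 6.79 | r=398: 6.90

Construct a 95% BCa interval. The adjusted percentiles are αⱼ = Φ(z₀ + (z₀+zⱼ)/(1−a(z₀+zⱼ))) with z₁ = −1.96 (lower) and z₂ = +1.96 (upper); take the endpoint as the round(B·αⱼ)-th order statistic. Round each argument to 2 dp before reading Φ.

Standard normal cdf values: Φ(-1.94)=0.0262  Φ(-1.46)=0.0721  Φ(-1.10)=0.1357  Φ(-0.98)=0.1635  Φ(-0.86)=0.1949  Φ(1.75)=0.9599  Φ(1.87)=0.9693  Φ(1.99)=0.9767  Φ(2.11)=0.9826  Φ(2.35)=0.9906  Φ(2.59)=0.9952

Lower: z₀ + z₁ = 0.338 + (-1.960) = -1.622; 1 − a(z₀+z₁) = 1 − (-0.061)(-1.622) = 0.9011; argument = 0.338 + (-1.622)/0.9011 = -1.4621 → -1.46.
α₁ = Φ(-1.46) = 0.0721; rank = round(400 × 0.0721) = 29; θ*₍29₎ = 4.99.
Upper: z₀ + z₂ = 2.298; 1 − a(z₀+z₂) = 1.1402; argument = 2.3535 → 2.35; α₂ = 0.9906; rank = 396; θ*₍396₎ = 6.79.

(4.99, 6.79)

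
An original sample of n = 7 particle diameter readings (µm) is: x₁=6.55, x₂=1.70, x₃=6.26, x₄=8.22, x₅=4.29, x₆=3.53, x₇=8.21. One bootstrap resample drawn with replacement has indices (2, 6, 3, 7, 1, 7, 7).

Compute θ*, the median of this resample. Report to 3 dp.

θ* = 6.550

Resample values: 1.70, 3.53, 6.26, 8.21, 6.55, 8.21, 8.21.
Sorted: 1.70, 3.53, 6.26, 6.55, 8.21, 8.21, 8.21
Median = middle value = 6.550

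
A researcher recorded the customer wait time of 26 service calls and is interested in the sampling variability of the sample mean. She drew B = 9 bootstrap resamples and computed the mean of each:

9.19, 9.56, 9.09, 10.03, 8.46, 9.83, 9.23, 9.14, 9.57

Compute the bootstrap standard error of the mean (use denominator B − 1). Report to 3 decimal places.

SE* = 0.465

Bootstrap SE is the standard deviation of the 9 replicate means.
Mean of replicates: (9.19 + 9.56 + 9.09 + 10.03 + 8.46 + 9.83 + 9.23 + 9.14 + 9.57) / 9 = 84.1000 / 9 = 9.3444
Sum of squared deviations: (−0.1544)² + (+0.2156)² + (−0.2544)² + (+0.6856)² + (−0.8844)² + (+0.4856)² + (−0.1144)² + (−0.2044)² + (+0.2256)² = 1.7288
Variance = 1.7288 / 8 = 0.2161
SE* = √0.2161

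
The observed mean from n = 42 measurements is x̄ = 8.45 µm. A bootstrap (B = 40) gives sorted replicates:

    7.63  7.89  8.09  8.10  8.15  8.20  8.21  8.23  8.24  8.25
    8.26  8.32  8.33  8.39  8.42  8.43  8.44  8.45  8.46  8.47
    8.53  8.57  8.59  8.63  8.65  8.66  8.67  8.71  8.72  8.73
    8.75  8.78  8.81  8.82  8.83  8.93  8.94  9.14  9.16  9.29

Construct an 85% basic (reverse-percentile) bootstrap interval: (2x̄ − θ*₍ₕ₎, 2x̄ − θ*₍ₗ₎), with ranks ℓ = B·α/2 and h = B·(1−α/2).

(7.96, 8.81)

Percentile endpoints at ranks 3 and 37: θ*₍3₎ = 8.09, θ*₍37₎ = 8.94.
Basic interval reflects these around x̄:
  lower = 2 × 8.45 − 8.94 = 7.96
  upper = 2 × 8.45 − 8.09 = 8.81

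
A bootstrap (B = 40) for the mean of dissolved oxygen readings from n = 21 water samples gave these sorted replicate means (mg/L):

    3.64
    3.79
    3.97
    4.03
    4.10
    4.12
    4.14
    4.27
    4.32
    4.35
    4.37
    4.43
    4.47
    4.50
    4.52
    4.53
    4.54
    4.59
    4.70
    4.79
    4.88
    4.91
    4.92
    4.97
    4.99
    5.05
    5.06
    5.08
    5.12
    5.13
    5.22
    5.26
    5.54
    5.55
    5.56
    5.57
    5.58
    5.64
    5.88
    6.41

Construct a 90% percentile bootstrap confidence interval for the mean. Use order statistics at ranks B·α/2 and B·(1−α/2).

(3.79, 5.64)

α = 0.10; lower rank = 40 × 0.050 = 2; upper rank = 40 × 0.950 = 38.
The 2nd smallest replicate is 3.79; the 38th is 5.64.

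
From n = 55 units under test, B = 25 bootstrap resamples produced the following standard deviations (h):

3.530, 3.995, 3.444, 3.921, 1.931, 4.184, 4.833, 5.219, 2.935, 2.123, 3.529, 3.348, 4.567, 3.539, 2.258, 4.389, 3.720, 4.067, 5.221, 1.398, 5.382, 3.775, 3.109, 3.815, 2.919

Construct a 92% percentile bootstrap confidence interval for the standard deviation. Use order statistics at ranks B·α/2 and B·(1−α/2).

Sorted replicates: 1.398, 1.931, 2.123, 2.258, 2.919, 2.935, 3.109, 3.348, 3.444, 3.529, 3.530, 3.539, 3.720, 3.775, 3.815, 3.921, 3.995, 4.067, 4.184, 4.389, 4.567, 4.833, 5.219, 5.221, 5.382
α = 0.08; lower rank = 25 × 0.040 = 1; upper rank = 25 × 0.960 = 24.
The 1st smallest replicate is 1.398; the 24th is 5.221.

(1.398, 5.221)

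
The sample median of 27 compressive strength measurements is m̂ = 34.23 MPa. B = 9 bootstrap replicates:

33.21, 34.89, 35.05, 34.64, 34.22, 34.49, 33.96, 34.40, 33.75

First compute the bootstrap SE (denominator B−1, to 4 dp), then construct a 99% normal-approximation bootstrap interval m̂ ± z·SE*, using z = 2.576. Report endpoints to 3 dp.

(32.738, 35.722)

Mean of replicates = 34.2900; sum of squared deviations = 2.6840; SE* = √(2.6840/8) = 0.5792
Margin = 2.576 × 0.5792 = 1.4920
Interval: 34.23 ± 1.4920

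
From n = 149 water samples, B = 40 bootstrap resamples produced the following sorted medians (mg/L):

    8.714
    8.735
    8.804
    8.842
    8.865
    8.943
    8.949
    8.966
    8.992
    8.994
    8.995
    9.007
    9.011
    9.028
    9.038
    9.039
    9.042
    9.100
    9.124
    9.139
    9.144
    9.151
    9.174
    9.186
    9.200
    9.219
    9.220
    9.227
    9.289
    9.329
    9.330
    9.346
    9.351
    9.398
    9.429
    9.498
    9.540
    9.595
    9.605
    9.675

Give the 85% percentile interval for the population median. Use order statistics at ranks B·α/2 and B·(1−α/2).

α = 0.15; lower rank = 40 × 0.075 = 3; upper rank = 40 × 0.925 = 37.
The 3rd smallest replicate is 8.804; the 37th is 9.540.

(8.804, 9.540)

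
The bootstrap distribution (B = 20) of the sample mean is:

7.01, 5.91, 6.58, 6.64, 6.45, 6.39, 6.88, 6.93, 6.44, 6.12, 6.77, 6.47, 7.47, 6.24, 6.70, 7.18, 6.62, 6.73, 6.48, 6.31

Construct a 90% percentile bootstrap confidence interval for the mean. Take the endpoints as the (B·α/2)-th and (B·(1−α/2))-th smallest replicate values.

Sorted replicates: 5.91, 6.12, 6.24, 6.31, 6.39, 6.44, 6.45, 6.47, 6.48, 6.58, 6.62, 6.64, 6.70, 6.73, 6.77, 6.88, 6.93, 7.01, 7.18, 7.47
α = 0.10; lower rank = 20 × 0.050 = 1; upper rank = 20 × 0.950 = 19.
The 1st smallest replicate is 5.91; the 19th is 7.18.

(5.91, 7.18)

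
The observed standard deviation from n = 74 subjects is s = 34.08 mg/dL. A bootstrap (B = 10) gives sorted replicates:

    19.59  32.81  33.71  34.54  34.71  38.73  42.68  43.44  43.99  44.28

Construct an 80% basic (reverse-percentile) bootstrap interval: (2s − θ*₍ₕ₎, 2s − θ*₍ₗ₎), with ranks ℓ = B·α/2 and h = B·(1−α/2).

Percentile endpoints at ranks 1 and 9: θ*₍1₎ = 19.59, θ*₍9₎ = 43.99.
Basic interval reflects these around s:
  lower = 2 × 34.08 − 43.99 = 24.17
  upper = 2 × 34.08 − 19.59 = 48.57

(24.17, 48.57)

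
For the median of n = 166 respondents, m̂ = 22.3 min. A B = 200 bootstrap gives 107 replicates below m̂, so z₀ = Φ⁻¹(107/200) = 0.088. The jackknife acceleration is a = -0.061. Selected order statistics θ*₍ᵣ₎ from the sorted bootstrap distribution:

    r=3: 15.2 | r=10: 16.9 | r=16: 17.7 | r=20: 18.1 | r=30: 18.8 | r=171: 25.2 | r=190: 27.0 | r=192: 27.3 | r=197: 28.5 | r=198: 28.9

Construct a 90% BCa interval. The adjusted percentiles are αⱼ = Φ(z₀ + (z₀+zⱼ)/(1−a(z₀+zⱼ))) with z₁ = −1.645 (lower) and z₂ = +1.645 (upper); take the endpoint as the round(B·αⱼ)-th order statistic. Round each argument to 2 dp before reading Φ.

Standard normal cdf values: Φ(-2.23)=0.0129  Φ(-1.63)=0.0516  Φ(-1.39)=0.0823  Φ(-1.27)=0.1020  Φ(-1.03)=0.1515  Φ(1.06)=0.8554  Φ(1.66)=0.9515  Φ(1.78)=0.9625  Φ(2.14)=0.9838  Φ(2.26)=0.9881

(16.9, 27.0)

Lower: z₀ + z₁ = 0.088 + (-1.645) = -1.557; 1 − a(z₀+z₁) = 1 − (-0.061)(-1.557) = 0.9050; argument = 0.088 + (-1.557)/0.9050 = -1.6324 → -1.63.
α₁ = Φ(-1.63) = 0.0516; rank = round(200 × 0.0516) = 10; θ*₍10₎ = 16.9.
Upper: z₀ + z₂ = 1.733; 1 − a(z₀+z₂) = 1.1057; argument = 1.6553 → 1.66; α₂ = 0.9515; rank = 190; θ*₍190₎ = 27.0.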